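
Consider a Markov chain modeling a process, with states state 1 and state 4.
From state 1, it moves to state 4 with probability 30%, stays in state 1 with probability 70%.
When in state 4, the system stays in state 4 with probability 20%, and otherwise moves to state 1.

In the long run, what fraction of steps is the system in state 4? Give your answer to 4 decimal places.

0.2727

Let the stationary distribution be π with π = πP and π_1 + π_2 = 1.
π_1 = 0.7·π_1 + 0.8·π_2
Solving with the normalization constraint gives π = (0.7273, 0.2727).
So the stationary probability of state 4 is 0.2727.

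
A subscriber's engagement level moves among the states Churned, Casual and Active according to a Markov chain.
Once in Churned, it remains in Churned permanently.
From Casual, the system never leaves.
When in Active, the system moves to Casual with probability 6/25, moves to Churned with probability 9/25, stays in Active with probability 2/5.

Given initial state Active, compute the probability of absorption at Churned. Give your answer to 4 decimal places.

0.6000

Let h(s) be the probability of absorption at Churned starting from transient state s. Then h(Churned) = 1 and h(Casual) = 0. By first-step analysis:
h(Active) = 0.36·1 + 0.24·0 + 0.4·h(Active)
Solving: h(Active) = 0.6000.
Starting from Active, the probability is 0.6000.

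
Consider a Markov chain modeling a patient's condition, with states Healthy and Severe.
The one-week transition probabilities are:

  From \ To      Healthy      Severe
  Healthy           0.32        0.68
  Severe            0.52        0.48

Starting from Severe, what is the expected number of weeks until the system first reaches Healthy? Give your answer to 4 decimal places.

1.9231

Let t(s) be the expected number of weeks to first reach Healthy from state s, with t(Healthy) = 0. Conditioning on the first week:
t(Severe) = 1 + 0.48·t(Severe)
Solving: t(Severe) = 1.9231.
Expected weeks from Severe to Healthy: 1.9231.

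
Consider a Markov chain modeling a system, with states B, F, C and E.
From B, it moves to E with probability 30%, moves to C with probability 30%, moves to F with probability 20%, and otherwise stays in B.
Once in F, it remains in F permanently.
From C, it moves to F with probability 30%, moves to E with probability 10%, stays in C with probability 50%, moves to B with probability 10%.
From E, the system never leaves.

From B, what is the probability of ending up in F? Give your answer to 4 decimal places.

Let h(s) be the probability of absorption at F starting from transient state s. Then h(F) = 1 and h(E) = 0. By first-step analysis:
h(B) = 0.2·h(B) + 0.2·1 + 0.3·h(C) + 0.3·0
h(C) = 0.1·h(B) + 0.3·1 + 0.5·h(C) + 0.1·0
Solving: h(B) = 0.5135, h(C) = 0.7027.
Starting from B, the probability is 0.5135.

0.5135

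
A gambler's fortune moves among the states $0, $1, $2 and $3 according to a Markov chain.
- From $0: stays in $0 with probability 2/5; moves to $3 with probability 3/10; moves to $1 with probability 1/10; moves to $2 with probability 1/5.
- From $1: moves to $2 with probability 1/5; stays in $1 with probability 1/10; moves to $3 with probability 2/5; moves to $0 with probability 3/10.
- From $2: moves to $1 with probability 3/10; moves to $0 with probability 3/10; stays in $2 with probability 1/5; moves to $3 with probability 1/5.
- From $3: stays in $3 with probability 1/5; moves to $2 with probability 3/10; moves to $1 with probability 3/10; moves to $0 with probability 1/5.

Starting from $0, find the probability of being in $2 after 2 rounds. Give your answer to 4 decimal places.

Propagate the distribution vector 2 rounds from $0.
After 0 rounds: (1.0000, 0.0000, 0.0000, 0.0000)
After 1 round: (0.4000, 0.1000, 0.2000, 0.3000)
After 2 rounds: (0.3100, 0.2000, 0.2300, 0.2600)
P(in $2 after 2 rounds) = 0.2300

0.2300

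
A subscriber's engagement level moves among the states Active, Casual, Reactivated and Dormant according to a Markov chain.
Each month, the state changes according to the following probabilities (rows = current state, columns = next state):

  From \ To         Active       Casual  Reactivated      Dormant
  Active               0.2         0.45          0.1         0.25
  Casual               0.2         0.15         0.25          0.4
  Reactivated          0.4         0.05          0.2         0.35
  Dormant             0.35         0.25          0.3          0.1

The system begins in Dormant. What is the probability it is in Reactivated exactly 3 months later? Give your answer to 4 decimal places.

0.2145

Propagate the distribution vector 3 months from Dormant.
After 0 months: (0.0000, 0.0000, 0.0000, 1.0000)
After 1 month: (0.3500, 0.2500, 0.3000, 0.1000)
After 2 months: (0.2750, 0.2350, 0.1875, 0.3025)
After 3 months: (0.2829, 0.2440, 0.2145, 0.2586)
P(in Reactivated after 3 months) = 0.2145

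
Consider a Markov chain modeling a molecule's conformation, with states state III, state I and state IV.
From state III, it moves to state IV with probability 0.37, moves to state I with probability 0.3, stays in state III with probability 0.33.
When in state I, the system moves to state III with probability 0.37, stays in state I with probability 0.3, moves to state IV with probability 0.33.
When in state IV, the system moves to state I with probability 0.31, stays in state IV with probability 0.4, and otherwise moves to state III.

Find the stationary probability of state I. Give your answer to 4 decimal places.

0.3037

Let the stationary distribution be π with π = πP and π_1 + π_2 + π_3 = 1.
π_1 = 0.33·π_1 + 0.37·π_2 + 0.29·π_3
π_2 = 0.3·π_1 + 0.3·π_2 + 0.31·π_3
Solving with the normalization constraint gives π = (0.3274, 0.3037, 0.3689).
So the stationary probability of state I is 0.3037.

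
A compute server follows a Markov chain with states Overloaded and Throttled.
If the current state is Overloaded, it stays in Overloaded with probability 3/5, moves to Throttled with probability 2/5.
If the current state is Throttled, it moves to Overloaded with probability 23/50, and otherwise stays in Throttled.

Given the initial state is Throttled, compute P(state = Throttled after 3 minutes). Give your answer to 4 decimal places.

0.4666

Propagate the distribution vector 3 minutes from Throttled.
After 0 minutes: (0.0000, 1.0000)
After 1 minute: (0.4600, 0.5400)
After 2 minutes: (0.5244, 0.4756)
After 3 minutes: (0.5334, 0.4666)
P(in Throttled after 3 minutes) = 0.4666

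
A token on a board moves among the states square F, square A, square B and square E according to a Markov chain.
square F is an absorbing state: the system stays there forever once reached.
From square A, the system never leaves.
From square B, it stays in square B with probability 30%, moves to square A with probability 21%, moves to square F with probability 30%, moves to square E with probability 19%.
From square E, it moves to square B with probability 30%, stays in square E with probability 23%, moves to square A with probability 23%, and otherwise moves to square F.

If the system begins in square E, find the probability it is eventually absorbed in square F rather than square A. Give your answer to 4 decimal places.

0.5353

Let h(s) be the probability of absorption at square F starting from transient state s. Then h(square F) = 1 and h(square A) = 0. By first-step analysis:
h(square B) = 0.3·1 + 0.21·0 + 0.3·h(square B) + 0.19·h(square E)
h(square E) = 0.24·1 + 0.23·0 + 0.3·h(square B) + 0.23·h(square E)
Solving: h(square B) = 0.5739, h(square E) = 0.5353.
Starting from square E, the probability is 0.5353.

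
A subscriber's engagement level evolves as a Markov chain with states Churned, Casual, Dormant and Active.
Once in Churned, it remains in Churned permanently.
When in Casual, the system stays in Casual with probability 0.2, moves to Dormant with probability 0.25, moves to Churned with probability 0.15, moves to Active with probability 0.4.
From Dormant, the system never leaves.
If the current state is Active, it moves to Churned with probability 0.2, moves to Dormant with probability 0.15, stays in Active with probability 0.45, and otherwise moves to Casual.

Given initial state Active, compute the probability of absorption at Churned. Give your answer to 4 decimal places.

Let h(s) be the probability of absorption at Churned starting from transient state s. Then h(Churned) = 1 and h(Dormant) = 0. By first-step analysis:
h(Casual) = 0.15·1 + 0.2·h(Casual) + 0.25·0 + 0.4·h(Active)
h(Active) = 0.2·1 + 0.2·h(Casual) + 0.15·0 + 0.45·h(Active)
Solving: h(Casual) = 0.4514, h(Active) = 0.5278.
Starting from Active, the probability is 0.5278.

0.5278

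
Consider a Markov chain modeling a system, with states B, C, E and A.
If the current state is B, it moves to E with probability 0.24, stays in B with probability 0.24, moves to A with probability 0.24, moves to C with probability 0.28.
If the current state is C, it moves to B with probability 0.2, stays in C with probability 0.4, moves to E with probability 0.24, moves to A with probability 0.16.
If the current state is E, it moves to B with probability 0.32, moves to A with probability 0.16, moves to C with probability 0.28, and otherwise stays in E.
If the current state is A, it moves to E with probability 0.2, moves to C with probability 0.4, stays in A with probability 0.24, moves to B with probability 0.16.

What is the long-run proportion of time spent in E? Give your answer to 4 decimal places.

Let the stationary distribution be π with π = πP and π_1 + π_2 + π_3 + π_4 = 1.
π_1 = 0.24·π_1 + 0.2·π_2 + 0.32·π_3 + 0.16·π_4
π_2 = 0.28·π_1 + 0.4·π_2 + 0.28·π_3 + 0.4·π_4
π_3 = 0.24·π_1 + 0.24·π_2 + 0.24·π_3 + 0.2·π_4
Solving with the normalization constraint gives π = (0.2293, 0.3446, 0.2322, 0.1939).
So the stationary probability of E is 0.2322.

0.2322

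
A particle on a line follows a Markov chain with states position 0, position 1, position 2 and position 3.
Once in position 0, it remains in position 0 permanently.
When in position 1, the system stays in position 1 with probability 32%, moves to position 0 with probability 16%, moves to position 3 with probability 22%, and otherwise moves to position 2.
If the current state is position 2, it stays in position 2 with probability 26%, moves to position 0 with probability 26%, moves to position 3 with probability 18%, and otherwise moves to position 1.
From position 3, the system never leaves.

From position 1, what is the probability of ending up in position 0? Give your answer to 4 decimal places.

0.4753

Let h(s) be the probability of absorption at position 0 starting from transient state s. Then h(position 0) = 1 and h(position 3) = 0. By first-step analysis:
h(position 1) = 0.16·1 + 0.32·h(position 1) + 0.3·h(position 2) + 0.22·0
h(position 2) = 0.26·1 + 0.3·h(position 1) + 0.26·h(position 2) + 0.18·0
Solving: h(position 1) = 0.4753, h(position 2) = 0.5440.
Starting from position 1, the probability is 0.4753.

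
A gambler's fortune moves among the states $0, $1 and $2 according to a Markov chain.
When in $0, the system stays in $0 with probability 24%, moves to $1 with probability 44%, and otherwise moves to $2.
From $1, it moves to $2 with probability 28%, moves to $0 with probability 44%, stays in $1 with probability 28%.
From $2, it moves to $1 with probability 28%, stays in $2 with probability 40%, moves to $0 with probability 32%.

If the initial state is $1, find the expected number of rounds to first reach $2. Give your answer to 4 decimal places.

3.3937

Let t(s) be the expected number of rounds to first reach $2 from state s, with t($2) = 0. Conditioning on the first round:
t($0) = 1 + 0.24·t($0) + 0.44·t($1)
t($1) = 1 + 0.44·t($0) + 0.28·t($1)
Solving: t($0) = 3.2805, t($1) = 3.3937.
Expected rounds from $1 to $2: 3.3937.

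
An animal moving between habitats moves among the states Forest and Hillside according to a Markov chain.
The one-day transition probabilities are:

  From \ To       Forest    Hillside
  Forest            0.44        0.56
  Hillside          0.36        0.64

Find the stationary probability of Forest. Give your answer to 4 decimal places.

0.3913

Let the stationary distribution be π with π = πP and π_1 + π_2 = 1.
π_1 = 0.44·π_1 + 0.36·π_2
Solving with the normalization constraint gives π = (0.3913, 0.6087).
So the stationary probability of Forest is 0.3913.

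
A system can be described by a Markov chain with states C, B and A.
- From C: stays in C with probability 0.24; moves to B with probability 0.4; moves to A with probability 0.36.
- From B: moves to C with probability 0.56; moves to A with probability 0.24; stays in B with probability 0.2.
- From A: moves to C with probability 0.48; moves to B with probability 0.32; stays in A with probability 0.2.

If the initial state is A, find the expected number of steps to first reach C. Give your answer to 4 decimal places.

1.9886

Let t(s) be the expected number of steps to first reach C from state s, with t(C) = 0. Conditioning on the first step:
t(B) = 1 + 0.2·t(B) + 0.24·t(A)
t(A) = 1 + 0.32·t(B) + 0.2·t(A)
Solving: t(B) = 1.8466, t(A) = 1.9886.
Expected steps from A to C: 1.9886.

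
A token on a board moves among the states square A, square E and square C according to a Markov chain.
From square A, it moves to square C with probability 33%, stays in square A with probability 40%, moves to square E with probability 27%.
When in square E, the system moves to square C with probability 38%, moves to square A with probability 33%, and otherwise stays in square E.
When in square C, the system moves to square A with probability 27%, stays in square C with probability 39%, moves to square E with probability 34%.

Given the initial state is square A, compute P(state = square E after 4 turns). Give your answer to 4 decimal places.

Propagate the distribution vector 4 turns from square A.
After 0 turns: (1.0000, 0.0000, 0.0000)
After 1 turn: (0.4000, 0.2700, 0.3300)
After 2 turns: (0.3382, 0.2985, 0.3633)
After 3 turns: (0.3319, 0.3014, 0.3667)
After 4 turns: (0.3312, 0.3017, 0.3671)
P(in square E after 4 turns) = 0.3017

0.3017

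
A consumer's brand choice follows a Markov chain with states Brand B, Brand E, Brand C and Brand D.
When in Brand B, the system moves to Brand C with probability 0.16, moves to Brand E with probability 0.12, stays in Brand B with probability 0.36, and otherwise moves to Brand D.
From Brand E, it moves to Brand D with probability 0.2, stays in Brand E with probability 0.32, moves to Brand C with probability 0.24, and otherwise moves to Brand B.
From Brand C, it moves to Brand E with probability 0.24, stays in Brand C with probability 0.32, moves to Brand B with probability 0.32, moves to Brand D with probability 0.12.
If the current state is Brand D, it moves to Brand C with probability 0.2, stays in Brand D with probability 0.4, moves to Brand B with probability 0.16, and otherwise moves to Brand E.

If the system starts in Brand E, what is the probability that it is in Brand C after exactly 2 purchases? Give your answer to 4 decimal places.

Propagate the distribution vector 2 purchases from Brand E.
After 0 purchases: (0.0000, 1.0000, 0.0000, 0.0000)
After 1 purchase: (0.2400, 0.3200, 0.2400, 0.2000)
After 2 purchases: (0.2720, 0.2368, 0.2320, 0.2592)
P(in Brand C after 2 purchases) = 0.2320

0.2320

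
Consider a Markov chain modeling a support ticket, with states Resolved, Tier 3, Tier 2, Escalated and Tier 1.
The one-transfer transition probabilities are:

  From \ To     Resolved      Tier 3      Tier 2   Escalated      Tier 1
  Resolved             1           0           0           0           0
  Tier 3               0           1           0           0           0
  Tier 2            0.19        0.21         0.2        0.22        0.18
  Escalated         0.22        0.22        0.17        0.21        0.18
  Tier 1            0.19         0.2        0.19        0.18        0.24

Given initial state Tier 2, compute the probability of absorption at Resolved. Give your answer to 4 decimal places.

0.4829

Let h(s) be the probability of absorption at Resolved starting from transient state s. Then h(Resolved) = 1 and h(Tier 3) = 0. By first-step analysis:
h(Tier 2) = 0.19·1 + 0.21·0 + 0.2·h(Tier 2) + 0.22·h(Escalated) + 0.18·h(Tier 1)
h(Escalated) = 0.22·1 + 0.22·0 + 0.17·h(Tier 2) + 0.21·h(Escalated) + 0.18·h(Tier 1)
h(Tier 1) = 0.19·1 + 0.2·0 + 0.19·h(Tier 2) + 0.18·h(Escalated) + 0.24·h(Tier 1)
Solving: h(Tier 2) = 0.4829, h(Escalated) = 0.4935, h(Tier 1) = 0.4876.
Starting from Tier 2, the probability is 0.4829.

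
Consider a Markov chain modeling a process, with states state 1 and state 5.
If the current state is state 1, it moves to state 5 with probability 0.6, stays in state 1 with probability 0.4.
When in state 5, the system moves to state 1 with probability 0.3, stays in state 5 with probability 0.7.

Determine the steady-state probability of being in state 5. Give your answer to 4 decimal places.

Let the stationary distribution be π with π = πP and π_1 + π_2 = 1.
π_1 = 0.4·π_1 + 0.3·π_2
Solving with the normalization constraint gives π = (0.3333, 0.6667).
So the stationary probability of state 5 is 0.6667.

0.6667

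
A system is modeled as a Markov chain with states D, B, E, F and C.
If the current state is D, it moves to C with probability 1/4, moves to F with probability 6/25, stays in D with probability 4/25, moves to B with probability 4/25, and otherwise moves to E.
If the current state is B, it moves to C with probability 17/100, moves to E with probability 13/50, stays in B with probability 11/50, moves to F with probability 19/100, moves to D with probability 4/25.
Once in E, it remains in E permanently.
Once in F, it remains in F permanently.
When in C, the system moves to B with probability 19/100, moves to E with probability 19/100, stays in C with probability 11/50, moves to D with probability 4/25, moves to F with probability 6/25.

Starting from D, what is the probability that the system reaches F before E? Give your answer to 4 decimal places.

0.5331

Let h(s) be the probability of absorption at F starting from transient state s. Then h(F) = 1 and h(E) = 0. By first-step analysis:
h(D) = 0.16·h(D) + 0.16·h(B) + 0.19·0 + 0.24·1 + 0.25·h(C)
h(B) = 0.16·h(D) + 0.22·h(B) + 0.26·0 + 0.19·1 + 0.17·h(C)
h(C) = 0.16·h(D) + 0.19·h(B) + 0.19·0 + 0.24·1 + 0.22·h(C)
Solving: h(D) = 0.5331, h(B) = 0.4687, h(C) = 0.5312.
Starting from D, the probability is 0.5331.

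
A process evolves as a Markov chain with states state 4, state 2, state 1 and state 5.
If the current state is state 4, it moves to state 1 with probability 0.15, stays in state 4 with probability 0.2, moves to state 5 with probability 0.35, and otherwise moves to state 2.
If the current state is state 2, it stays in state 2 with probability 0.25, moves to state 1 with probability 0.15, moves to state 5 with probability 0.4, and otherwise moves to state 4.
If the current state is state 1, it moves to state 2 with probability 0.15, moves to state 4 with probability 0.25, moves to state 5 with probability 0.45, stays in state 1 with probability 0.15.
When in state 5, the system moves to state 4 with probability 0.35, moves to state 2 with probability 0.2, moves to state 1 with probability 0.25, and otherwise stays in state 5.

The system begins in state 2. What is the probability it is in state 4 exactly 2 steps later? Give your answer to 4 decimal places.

0.2675

Propagate the distribution vector 2 steps from state 2.
After 0 steps: (0.0000, 1.0000, 0.0000, 0.0000)
After 1 step: (0.2000, 0.2500, 0.1500, 0.4000)
After 2 steps: (0.2675, 0.2250, 0.1900, 0.3175)
P(in state 4 after 2 steps) = 0.2675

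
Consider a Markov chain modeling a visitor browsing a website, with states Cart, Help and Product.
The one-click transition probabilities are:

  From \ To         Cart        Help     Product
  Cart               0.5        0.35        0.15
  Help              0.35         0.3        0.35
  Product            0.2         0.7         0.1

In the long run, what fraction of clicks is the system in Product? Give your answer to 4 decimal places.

Let the stationary distribution be π with π = πP and π_1 + π_2 + π_3 = 1.
π_1 = 0.5·π_1 + 0.35·π_2 + 0.2·π_3
π_2 = 0.35·π_1 + 0.3·π_2 + 0.7·π_3
Solving with the normalization constraint gives π = (0.3729, 0.4068, 0.2203).
So the stationary probability of Product is 0.2203.

0.2203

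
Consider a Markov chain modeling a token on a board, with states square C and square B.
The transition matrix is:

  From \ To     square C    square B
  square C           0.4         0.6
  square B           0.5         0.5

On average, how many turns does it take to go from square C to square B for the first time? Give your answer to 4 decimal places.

Let t(s) be the expected number of turns to first reach square B from state s, with t(square B) = 0. Conditioning on the first turn:
t(square C) = 1 + 0.4·t(square C)
Solving: t(square C) = 1.6667.
Expected turns from square C to square B: 1.6667.

1.6667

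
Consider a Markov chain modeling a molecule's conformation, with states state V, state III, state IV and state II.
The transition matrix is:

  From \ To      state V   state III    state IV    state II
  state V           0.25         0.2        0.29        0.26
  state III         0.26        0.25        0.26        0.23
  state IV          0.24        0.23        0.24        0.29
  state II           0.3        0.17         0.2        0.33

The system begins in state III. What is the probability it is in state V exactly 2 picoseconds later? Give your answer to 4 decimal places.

Propagate the distribution vector 2 picoseconds from state III.
After 0 picoseconds: (0.0000, 1.0000, 0.0000, 0.0000)
After 1 picosecond: (0.2600, 0.2500, 0.2600, 0.2300)
After 2 picoseconds: (0.2614, 0.2134, 0.2488, 0.2764)
P(in state V after 2 picoseconds) = 0.2614

0.2614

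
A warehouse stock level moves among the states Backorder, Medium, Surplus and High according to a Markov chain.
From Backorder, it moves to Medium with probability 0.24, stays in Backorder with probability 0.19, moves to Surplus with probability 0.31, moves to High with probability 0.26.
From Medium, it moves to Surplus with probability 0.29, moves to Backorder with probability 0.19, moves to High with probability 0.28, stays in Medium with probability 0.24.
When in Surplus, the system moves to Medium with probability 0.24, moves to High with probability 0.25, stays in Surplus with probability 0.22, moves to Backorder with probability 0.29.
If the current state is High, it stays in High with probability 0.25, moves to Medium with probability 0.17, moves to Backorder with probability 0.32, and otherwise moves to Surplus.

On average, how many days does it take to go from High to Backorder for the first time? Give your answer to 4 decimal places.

Let t(s) be the expected number of days to first reach Backorder from state s, with t(Backorder) = 0. Conditioning on the first day:
t(Medium) = 1 + 0.24·t(Medium) + 0.29·t(Surplus) + 0.28·t(High)
t(Surplus) = 1 + 0.24·t(Medium) + 0.22·t(Surplus) + 0.25·t(High)
t(High) = 1 + 0.17·t(Medium) + 0.26·t(Surplus) + 0.25·t(High)
Solving: t(Medium) = 3.9888, t(Surplus) = 3.6298, t(High) = 3.4958.
Expected days from High to Backorder: 3.4958.

3.4958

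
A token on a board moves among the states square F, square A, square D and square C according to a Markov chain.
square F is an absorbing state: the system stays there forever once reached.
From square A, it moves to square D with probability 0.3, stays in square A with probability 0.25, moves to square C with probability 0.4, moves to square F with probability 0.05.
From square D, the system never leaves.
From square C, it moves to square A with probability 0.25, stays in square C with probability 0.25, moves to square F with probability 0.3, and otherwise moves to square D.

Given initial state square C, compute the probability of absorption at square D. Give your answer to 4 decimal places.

Let h(s) be the probability of absorption at square D starting from transient state s. Then h(square D) = 1 and h(square F) = 0. By first-step analysis:
h(square A) = 0.05·0 + 0.25·h(square A) + 0.3·1 + 0.4·h(square C)
h(square C) = 0.3·0 + 0.25·h(square A) + 0.2·1 + 0.25·h(square C)
Solving: h(square A) = 0.6595, h(square C) = 0.4865.
Starting from square C, the probability is 0.4865.

0.4865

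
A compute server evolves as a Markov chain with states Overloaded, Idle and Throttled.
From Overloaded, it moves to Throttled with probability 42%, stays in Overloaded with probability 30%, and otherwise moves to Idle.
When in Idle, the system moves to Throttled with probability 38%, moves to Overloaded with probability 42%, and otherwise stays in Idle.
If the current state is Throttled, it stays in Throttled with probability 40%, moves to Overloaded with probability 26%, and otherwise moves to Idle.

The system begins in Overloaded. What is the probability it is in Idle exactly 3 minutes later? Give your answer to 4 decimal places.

Propagate the distribution vector 3 minutes from Overloaded.
After 0 minutes: (1.0000, 0.0000, 0.0000)
After 1 minute: (0.3000, 0.2800, 0.4200)
After 2 minutes: (0.3168, 0.2828, 0.4004)
After 3 minutes: (0.3179, 0.2814, 0.4007)
P(in Idle after 3 minutes) = 0.2814

0.2814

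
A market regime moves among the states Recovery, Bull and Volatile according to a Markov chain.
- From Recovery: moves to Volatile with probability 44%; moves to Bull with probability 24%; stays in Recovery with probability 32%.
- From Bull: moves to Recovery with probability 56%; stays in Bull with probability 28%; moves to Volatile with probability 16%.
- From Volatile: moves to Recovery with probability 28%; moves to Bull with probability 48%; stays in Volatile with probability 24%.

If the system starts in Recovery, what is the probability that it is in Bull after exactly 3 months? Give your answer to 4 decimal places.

0.3226

Propagate the distribution vector 3 months from Recovery.
After 0 months: (1.0000, 0.0000, 0.0000)
After 1 month: (0.3200, 0.2400, 0.4400)
After 2 months: (0.3600, 0.3552, 0.2848)
After 3 months: (0.3939, 0.3226, 0.2836)
P(in Bull after 3 months) = 0.3226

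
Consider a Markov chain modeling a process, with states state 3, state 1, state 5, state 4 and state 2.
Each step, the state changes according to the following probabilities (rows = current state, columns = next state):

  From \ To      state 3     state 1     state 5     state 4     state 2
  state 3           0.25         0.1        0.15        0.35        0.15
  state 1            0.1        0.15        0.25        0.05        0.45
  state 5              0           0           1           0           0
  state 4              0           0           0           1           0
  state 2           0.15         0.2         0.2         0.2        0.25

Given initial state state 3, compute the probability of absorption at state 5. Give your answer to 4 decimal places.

Let h(s) be the probability of absorption at state 5 starting from transient state s. Then h(state 5) = 1 and h(state 4) = 0. By first-step analysis:
h(state 3) = 0.25·h(state 3) + 0.1·h(state 1) + 0.15·1 + 0.35·0 + 0.15·h(state 2)
h(state 1) = 0.1·h(state 3) + 0.15·h(state 1) + 0.25·1 + 0.05·0 + 0.45·h(state 2)
h(state 2) = 0.15·h(state 3) + 0.2·h(state 1) + 0.2·1 + 0.2·0 + 0.25·h(state 2)
Solving: h(state 3) = 0.3818, h(state 1) = 0.6062, h(state 2) = 0.5047.
Starting from state 3, the probability is 0.3818.

0.3818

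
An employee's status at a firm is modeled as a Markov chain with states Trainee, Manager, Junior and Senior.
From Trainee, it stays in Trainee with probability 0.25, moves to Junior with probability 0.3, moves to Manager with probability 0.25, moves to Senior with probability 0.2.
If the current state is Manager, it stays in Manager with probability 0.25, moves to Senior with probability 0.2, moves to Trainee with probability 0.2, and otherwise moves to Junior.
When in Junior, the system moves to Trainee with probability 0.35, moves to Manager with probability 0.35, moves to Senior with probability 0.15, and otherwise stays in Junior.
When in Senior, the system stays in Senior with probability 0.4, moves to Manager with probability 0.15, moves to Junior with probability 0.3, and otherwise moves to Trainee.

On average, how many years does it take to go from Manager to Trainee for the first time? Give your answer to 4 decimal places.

Let t(s) be the expected number of years to first reach Trainee from state s, with t(Trainee) = 0. Conditioning on the first year:
t(Manager) = 1 + 0.25·t(Manager) + 0.35·t(Junior) + 0.2·t(Senior)
t(Junior) = 1 + 0.35·t(Manager) + 0.15·t(Junior) + 0.15·t(Senior)
t(Senior) = 1 + 0.15·t(Manager) + 0.3·t(Junior) + 0.4·t(Senior)
Solving: t(Manager) = 4.3350, t(Junior) = 3.7804, t(Senior) = 4.6406.
Expected years from Manager to Trainee: 4.3350.

4.3350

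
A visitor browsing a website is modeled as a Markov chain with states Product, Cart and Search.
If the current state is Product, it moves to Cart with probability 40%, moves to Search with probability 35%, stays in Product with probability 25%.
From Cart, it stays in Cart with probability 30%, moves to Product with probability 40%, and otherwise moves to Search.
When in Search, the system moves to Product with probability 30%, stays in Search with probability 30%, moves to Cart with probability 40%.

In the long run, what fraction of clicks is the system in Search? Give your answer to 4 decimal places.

0.3160

Let the stationary distribution be π with π = πP and π_1 + π_2 + π_3 = 1.
π_1 = 0.25·π_1 + 0.4·π_2 + 0.3·π_3
π_2 = 0.4·π_1 + 0.3·π_2 + 0.4·π_3
Solving with the normalization constraint gives π = (0.3203, 0.3636, 0.3160).
So the stationary probability of Search is 0.3160.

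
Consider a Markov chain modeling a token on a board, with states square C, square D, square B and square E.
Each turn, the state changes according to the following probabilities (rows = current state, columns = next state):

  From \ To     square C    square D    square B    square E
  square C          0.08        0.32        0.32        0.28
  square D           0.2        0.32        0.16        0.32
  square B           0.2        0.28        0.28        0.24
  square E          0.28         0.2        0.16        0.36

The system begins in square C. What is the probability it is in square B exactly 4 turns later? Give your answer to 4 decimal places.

0.2181

Propagate the distribution vector 4 turns from square C.
After 0 turns: (1.0000, 0.0000, 0.0000, 0.0000)
After 1 turn: (0.0800, 0.3200, 0.3200, 0.2800)
After 2 turns: (0.2128, 0.2736, 0.2112, 0.3024)
After 3 turns: (0.1987, 0.2753, 0.2194, 0.3067)
After 4 turns: (0.2007, 0.2744, 0.2181, 0.3068)
P(in square B after 4 turns) = 0.2181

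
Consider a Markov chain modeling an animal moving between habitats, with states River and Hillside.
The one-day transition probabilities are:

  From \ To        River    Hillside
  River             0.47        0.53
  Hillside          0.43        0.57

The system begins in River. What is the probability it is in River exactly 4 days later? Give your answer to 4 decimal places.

Propagate the distribution vector 4 days from River.
After 0 days: (1.0000, 0.0000)
After 1 day: (0.4700, 0.5300)
After 2 days: (0.4488, 0.5512)
After 3 days: (0.4480, 0.5520)
After 4 days: (0.4479, 0.5521)
P(in River after 4 days) = 0.4479

0.4479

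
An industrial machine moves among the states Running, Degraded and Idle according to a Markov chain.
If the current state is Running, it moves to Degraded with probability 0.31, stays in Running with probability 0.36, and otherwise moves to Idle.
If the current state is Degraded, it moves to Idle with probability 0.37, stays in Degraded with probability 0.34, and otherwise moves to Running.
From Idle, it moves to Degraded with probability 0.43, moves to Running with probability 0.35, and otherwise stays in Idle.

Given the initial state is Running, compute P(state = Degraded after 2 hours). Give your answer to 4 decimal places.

Sum over the intermediate state after 1 hour:
P = P(Running→Running)·P(Running→Degraded) + P(Running→Degraded)·P(Degraded→Degraded) + P(Running→Idle)·P(Idle→Degraded)
  = 0.36×0.31 + 0.31×0.34 + 0.33×0.43
  = 0.1116 + 0.1054 + 0.1419 = 0.3589

0.3589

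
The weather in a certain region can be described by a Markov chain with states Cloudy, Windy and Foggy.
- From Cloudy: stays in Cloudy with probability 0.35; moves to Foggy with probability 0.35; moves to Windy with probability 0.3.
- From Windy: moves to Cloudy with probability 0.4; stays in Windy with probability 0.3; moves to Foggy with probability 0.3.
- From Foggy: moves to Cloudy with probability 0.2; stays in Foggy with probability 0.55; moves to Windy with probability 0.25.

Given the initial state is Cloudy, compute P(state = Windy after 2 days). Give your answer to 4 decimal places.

Sum over the intermediate state after 1 day:
P = P(Cloudy→Cloudy)·P(Cloudy→Windy) + P(Cloudy→Windy)·P(Windy→Windy) + P(Cloudy→Foggy)·P(Foggy→Windy)
  = 0.35×0.3 + 0.3×0.3 + 0.35×0.25
  = 0.1050 + 0.0900 + 0.0875 = 0.2825

0.2825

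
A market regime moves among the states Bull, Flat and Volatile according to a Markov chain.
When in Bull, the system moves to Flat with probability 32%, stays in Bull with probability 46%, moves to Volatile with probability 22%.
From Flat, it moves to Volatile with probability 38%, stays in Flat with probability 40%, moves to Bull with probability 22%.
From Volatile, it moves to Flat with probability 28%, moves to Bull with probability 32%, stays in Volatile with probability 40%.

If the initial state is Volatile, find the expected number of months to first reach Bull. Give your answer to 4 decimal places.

Let t(s) be the expected number of months to first reach Bull from state s, with t(Bull) = 0. Conditioning on the first month:
t(Flat) = 1 + 0.4·t(Flat) + 0.38·t(Volatile)
t(Volatile) = 1 + 0.28·t(Flat) + 0.4·t(Volatile)
Solving: t(Flat) = 3.8644, t(Volatile) = 3.4700.
Expected months from Volatile to Bull: 3.4700.

3.4700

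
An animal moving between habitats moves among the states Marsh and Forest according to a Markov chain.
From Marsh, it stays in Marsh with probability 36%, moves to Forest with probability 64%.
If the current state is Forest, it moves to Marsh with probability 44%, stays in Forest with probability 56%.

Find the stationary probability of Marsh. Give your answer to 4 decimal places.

Let the stationary distribution be π with π = πP and π_1 + π_2 = 1.
π_1 = 0.36·π_1 + 0.44·π_2
Solving with the normalization constraint gives π = (0.4074, 0.5926).
So the stationary probability of Marsh is 0.4074.

0.4074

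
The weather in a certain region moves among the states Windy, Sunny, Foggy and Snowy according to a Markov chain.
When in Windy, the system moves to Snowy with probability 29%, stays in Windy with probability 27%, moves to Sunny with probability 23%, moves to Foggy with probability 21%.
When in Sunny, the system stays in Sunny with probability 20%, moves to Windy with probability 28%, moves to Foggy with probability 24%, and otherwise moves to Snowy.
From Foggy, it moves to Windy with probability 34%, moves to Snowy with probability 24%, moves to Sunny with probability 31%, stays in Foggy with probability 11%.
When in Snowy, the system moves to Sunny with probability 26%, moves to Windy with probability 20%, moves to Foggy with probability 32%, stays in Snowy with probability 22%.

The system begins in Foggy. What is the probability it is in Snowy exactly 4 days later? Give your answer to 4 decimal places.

0.2584

Propagate the distribution vector 4 days from Foggy.
After 0 days: (0.0000, 0.0000, 1.0000, 0.0000)
After 1 day: (0.3400, 0.3100, 0.1100, 0.2400)
After 2 days: (0.2640, 0.2367, 0.2347, 0.2646)
After 3 days: (0.2703, 0.2496, 0.2227, 0.2574)
After 4 days: (0.2701, 0.2481, 0.2235, 0.2584)
P(in Snowy after 4 days) = 0.2584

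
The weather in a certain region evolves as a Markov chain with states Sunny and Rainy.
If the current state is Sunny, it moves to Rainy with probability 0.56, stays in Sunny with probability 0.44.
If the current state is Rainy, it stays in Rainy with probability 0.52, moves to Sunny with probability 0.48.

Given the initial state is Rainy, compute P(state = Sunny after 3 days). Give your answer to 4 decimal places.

Propagate the distribution vector 3 days from Rainy.
After 0 days: (0.0000, 1.0000)
After 1 day: (0.4800, 0.5200)
After 2 days: (0.4608, 0.5392)
After 3 days: (0.4616, 0.5384)
P(in Sunny after 3 days) = 0.4616

0.4616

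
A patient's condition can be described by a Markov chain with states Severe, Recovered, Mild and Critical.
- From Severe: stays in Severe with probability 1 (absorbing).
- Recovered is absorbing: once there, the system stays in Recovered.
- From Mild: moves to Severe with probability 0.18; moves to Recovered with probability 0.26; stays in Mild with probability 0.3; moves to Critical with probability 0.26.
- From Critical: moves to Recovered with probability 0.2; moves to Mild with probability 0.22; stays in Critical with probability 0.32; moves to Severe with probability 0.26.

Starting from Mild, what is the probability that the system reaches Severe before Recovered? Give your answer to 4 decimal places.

0.4537

Let h(s) be the probability of absorption at Severe starting from transient state s. Then h(Severe) = 1 and h(Recovered) = 0. By first-step analysis:
h(Mild) = 0.18·1 + 0.26·0 + 0.3·h(Mild) + 0.26·h(Critical)
h(Critical) = 0.26·1 + 0.2·0 + 0.22·h(Mild) + 0.32·h(Critical)
Solving: h(Mild) = 0.4537, h(Critical) = 0.5291.
Starting from Mild, the probability is 0.4537.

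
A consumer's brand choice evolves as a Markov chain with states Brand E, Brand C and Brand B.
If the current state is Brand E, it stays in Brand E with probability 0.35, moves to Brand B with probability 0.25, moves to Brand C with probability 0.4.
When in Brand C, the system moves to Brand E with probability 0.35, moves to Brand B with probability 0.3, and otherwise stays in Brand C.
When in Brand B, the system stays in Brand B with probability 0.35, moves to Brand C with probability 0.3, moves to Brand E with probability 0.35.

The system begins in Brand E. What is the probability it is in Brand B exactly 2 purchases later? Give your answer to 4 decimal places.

0.2950

Sum over the intermediate state after 1 purchase:
P = P(Brand E→Brand E)·P(Brand E→Brand B) + P(Brand E→Brand C)·P(Brand C→Brand B) + P(Brand E→Brand B)·P(Brand B→Brand B)
  = 0.35×0.25 + 0.4×0.3 + 0.25×0.35
  = 0.0875 + 0.1200 + 0.0875 = 0.2950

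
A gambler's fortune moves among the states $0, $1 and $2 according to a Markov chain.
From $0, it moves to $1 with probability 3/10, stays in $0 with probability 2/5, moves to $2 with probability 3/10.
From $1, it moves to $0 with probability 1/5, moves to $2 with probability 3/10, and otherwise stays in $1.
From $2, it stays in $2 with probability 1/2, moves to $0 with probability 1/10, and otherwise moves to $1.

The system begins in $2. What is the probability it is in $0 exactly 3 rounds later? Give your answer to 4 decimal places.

0.1940

Propagate the distribution vector 3 rounds from $2.
After 0 rounds: (0.0000, 0.0000, 1.0000)
After 1 round: (0.1000, 0.4000, 0.5000)
After 2 rounds: (0.1700, 0.4300, 0.4000)
After 3 rounds: (0.1940, 0.4260, 0.3800)
P(in $0 after 3 rounds) = 0.1940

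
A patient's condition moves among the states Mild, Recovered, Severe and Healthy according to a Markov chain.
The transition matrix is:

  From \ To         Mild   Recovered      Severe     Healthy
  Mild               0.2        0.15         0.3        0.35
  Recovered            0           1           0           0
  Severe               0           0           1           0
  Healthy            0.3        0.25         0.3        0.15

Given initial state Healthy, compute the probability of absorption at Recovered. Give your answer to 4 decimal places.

Let h(s) be the probability of absorption at Recovered starting from transient state s. Then h(Recovered) = 1 and h(Severe) = 0. By first-step analysis:
h(Mild) = 0.2·h(Mild) + 0.15·1 + 0.3·0 + 0.35·h(Healthy)
h(Healthy) = 0.3·h(Mild) + 0.25·1 + 0.3·0 + 0.15·h(Healthy)
Solving: h(Mild) = 0.3739, h(Healthy) = 0.4261.
Starting from Healthy, the probability is 0.4261.

0.4261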